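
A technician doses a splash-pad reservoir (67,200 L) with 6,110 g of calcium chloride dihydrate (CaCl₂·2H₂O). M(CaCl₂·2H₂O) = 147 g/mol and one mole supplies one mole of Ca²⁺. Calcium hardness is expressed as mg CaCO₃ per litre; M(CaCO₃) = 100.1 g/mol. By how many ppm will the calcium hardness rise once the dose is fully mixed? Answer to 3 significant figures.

Moles of Ca²⁺: 6,110 g ÷ 147 g/mol = 41.56 mol.
As CaCO₃: 41.56 mol × 100.1 g/mol = 4161 g.
Rise: 4161 g / 67,200 L × 1000 = 61.91 mg/L.

61.9 ppm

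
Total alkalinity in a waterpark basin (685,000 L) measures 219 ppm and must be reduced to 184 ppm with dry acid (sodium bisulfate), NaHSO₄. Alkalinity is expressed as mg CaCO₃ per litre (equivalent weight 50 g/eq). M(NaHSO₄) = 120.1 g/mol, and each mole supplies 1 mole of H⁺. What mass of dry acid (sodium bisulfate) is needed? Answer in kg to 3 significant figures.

57.6 kg

Alkalinity to neutralize: (219 − 184) = 35 mg/L as CaCO₃ × 685,000 L = 23,980 g as CaCO₃.
Equivalents of H⁺ required: 23,980 ÷ 50 g/eq = 479.5 eq = 479.5 mol NaHSO₄.
Mass of NaHSO₄: 479.5 × 120.1 = 57,590 g.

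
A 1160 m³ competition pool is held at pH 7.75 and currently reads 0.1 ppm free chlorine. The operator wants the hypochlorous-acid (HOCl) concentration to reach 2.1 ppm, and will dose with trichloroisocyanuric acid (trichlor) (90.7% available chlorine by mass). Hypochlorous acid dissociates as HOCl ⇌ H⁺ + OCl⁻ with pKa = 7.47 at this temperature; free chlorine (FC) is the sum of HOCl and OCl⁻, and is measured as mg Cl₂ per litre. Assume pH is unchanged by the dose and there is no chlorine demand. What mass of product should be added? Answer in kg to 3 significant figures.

Volume: 1160 m³ = 1,160,000 L.
[OCl⁻]/[HOCl] = 10^(pH − pKa) = 10^(7.75 − 7.47) = 1.905; fraction as HOCl = 1/(1 + 1.905) = 0.3442.
Free chlorine required for 2.1 ppm HOCl: 2.1 / 0.3442 = 6.101 ppm.
FC to add: 6.101 − 0.1 = 6.001 mg/L as Cl₂.
Cl₂ equivalent: 6.001 mg/L × 1,160,000 L = 6962 g.
Product at 90.7% available Cl: 6962 / 0.907 = 7676 g.

7.68 kg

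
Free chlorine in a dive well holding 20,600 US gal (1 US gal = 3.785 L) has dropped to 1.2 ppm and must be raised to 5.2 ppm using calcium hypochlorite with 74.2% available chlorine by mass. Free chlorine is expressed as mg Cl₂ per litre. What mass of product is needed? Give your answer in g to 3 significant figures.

420 g

Volume: 20,600 US gal × 3.785 L/gal = 77,971 L.
Chlorine deficit: 5.2 − 1.2 = 4 ppm = 4 mg/L as Cl₂.
Cl₂ equivalent needed: 4 mg/L × 77,971 L = 311,900 mg = 311.9 g.
Product at 74.2% available chlorine: 311.9 / 0.742 = 420.3 g.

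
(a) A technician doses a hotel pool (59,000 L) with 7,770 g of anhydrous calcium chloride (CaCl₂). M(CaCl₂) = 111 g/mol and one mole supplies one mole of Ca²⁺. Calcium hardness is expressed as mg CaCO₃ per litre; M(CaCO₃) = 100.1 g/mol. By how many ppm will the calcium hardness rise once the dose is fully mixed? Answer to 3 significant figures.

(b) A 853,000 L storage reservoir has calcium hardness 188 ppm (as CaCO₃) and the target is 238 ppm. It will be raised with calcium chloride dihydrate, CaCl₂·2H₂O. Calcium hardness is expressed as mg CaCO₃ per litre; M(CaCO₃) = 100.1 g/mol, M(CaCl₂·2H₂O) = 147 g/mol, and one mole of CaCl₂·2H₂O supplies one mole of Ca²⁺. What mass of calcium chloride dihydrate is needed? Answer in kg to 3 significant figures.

(a) 119 ppm; (b) 62.6 kg

(a) Moles of Ca²⁺: 7,770 g ÷ 111 g/mol = 70 mol.
(a) As CaCO₃: 70 mol × 100.1 g/mol = 7007 g.
(a) Rise: 7007 g / 59,000 L × 1000 = 118.8 mg/L.

(b) Hardness to add: (238 − 188) = 50 mg/L as CaCO₃ × 853,000 L = 42,650 g as CaCO₃.
(b) Moles of Ca²⁺ (1 mol Ca²⁺ ≡ 1 mol CaCO₃): 42,650 / 100.1 g/mol = 426.1 mol.
(b) Mass of CaCl₂·2H₂O: 426.1 × 147 = 62,630 g.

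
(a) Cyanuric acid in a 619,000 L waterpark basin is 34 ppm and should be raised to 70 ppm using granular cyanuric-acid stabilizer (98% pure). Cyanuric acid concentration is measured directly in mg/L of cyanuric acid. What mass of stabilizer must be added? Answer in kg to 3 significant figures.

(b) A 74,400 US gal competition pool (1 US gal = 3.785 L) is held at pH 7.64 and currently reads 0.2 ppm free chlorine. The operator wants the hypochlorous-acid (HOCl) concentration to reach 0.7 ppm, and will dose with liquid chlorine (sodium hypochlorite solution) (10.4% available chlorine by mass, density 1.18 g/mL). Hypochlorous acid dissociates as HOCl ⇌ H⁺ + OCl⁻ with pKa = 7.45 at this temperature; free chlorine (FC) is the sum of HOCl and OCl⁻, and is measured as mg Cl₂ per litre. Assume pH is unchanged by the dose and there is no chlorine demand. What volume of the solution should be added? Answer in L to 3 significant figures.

(a) CYA to add: (70 − 34) = 36 mg/L × 619,000 L = 22,280 g cyanuric acid.
(a) At 98% purity: 22,280 / 0.98 = 22,740 g product.

(b) Volume: 74,400 US gal × 3.785 L/gal = 281,604 L.
(b) [OCl⁻]/[HOCl] = 10^(pH − pKa) = 10^(7.64 − 7.45) = 1.549; fraction as HOCl = 1/(1 + 1.549) = 0.3923.
(b) Free chlorine required for 0.7 ppm HOCl: 0.7 / 0.3923 = 1.784 ppm.
(b) FC to add: 1.784 − 0.2 = 1.584 mg/L as Cl₂.
(b) Cl₂ equivalent: 1.584 mg/L × 281,604 L = 446.1 g.
(b) Product at 10.4% available Cl: 446.1 / 0.104 = 4290 g.
(b) Volume: 4290 g ÷ 1.18 g/mL = 3635 mL.

(a) 22.7 kg; (b) 3.64 L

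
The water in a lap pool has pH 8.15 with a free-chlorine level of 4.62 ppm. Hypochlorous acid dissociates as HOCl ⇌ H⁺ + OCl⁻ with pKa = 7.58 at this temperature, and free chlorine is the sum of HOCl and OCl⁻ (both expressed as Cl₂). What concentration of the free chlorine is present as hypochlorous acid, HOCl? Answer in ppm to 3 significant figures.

[OCl⁻]/[HOCl] = 10^(pH − pKa) = 10^(8.15 − 7.58) = 10^0.57 = 3.715.
Fraction as HOCl = 1 / (1 + 3.715) = 0.2121.
HOCl = 0.2121 × 4.62 ppm = 0.9798 ppm.

0.980 ppm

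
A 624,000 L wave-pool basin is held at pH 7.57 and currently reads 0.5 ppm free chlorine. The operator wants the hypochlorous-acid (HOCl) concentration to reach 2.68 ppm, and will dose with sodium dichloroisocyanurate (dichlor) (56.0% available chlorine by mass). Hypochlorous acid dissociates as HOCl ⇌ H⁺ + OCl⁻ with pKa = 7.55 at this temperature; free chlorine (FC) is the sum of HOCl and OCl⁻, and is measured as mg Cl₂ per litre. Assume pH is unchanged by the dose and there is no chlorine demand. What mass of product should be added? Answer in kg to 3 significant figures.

5.56 kg

[OCl⁻]/[HOCl] = 10^(pH − pKa) = 10^(7.57 − 7.55) = 1.047; fraction as HOCl = 1/(1 + 1.047) = 0.4885.
Free chlorine required for 2.68 ppm HOCl: 2.68 / 0.4885 = 5.486 ppm.
FC to add: 5.486 − 0.5 = 4.986 mg/L as Cl₂.
Cl₂ equivalent: 4.986 mg/L × 624,000 L = 3111 g.
Product at 56.0% available Cl: 3111 / 0.56 = 5556 g.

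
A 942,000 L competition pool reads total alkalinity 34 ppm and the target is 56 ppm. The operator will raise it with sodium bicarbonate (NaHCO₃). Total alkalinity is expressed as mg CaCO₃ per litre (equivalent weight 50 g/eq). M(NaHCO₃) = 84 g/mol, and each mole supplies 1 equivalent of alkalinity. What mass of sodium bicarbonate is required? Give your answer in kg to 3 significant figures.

34.8 kg

Alkalinity to add: (56 − 34) = 22 mg/L as CaCO₃ × 942,000 L = 20,720 g as CaCO₃.
Equivalents: 20,720 g ÷ 50 g/eq = 414.5 eq.
NaHCO₃ supplies 1 eq per mole → 414.5 mol.
Mass: 414.5 mol × 84 g/mol = 34,820 g.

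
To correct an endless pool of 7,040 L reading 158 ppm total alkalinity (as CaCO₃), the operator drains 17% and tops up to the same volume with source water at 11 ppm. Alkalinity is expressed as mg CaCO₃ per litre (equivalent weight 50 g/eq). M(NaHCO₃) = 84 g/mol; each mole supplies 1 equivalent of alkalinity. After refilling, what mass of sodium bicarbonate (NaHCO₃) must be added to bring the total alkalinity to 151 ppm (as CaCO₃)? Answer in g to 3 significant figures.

After draining 17% and refilling: 158 × 0.83 + 11 × 0.17 = 133.01 ppm.
Deficit to target: 151 − 133.01 = 17.99 mg/L.
As CaCO₃: 17.99 mg/L × 7,040 L = 126.6 g; ÷ 50 g/eq ÷ 1 = 2.533 mol NaHCO₃.
Mass: 2.533 × 84 = 212.8 g.

213 g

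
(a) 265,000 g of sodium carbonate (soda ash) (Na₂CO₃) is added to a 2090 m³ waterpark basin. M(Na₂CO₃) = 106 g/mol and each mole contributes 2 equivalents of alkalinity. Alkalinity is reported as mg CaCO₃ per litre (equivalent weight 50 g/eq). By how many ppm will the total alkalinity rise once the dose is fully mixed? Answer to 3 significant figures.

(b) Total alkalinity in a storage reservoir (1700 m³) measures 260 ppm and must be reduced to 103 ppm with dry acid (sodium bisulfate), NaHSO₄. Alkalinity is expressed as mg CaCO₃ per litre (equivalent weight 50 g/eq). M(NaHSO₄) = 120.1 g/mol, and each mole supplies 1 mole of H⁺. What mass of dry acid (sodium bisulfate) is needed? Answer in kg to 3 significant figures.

(a) Volume: 2090 m³ = 2,090,000 L.
(a) Moles of Na₂CO₃: 265,000 g ÷ 106 g/mol = 2500 mol → 5000 eq of alkalinity.
(a) As CaCO₃: 5000 eq × 50 g/eq = 250,000 g.
(a) Rise: 250,000 g / 2,090,000 L × 1000 = 119.6 mg/L.

(b) Volume: 1700 m³ = 1,700,000 L.
(b) Alkalinity to neutralize: (260 − 103) = 157 mg/L as CaCO₃ × 1,700,000 L = 266,900 g as CaCO₃.
(b) Equivalents of H⁺ required: 266,900 ÷ 50 g/eq = 5338 eq = 5338 mol NaHSO₄.
(b) Mass of NaHSO₄: 5338 × 120.1 = 641,100 g.

(a) 120 ppm; (b) 641 kg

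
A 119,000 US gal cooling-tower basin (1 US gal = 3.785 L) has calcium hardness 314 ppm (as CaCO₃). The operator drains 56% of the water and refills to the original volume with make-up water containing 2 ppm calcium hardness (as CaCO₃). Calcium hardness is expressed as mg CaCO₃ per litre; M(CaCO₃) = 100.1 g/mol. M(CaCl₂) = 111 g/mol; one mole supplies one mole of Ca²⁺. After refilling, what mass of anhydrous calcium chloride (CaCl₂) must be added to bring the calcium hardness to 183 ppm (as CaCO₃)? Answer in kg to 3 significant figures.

21.8 kg

Volume: 119,000 US gal × 3.785 L/gal = 450,415 L.
After draining 56% and refilling: 314 × 0.44 + 2 × 0.56 = 139.28 ppm.
Deficit to target: 183 − 139.28 = 43.72 mg/L.
As CaCO₃: 43.72 mg/L × 450,415 L = 19,690 g; ÷ 100.1 = 196.7 mol Ca²⁺.
Mass: 196.7 × 111 = 21,840 g.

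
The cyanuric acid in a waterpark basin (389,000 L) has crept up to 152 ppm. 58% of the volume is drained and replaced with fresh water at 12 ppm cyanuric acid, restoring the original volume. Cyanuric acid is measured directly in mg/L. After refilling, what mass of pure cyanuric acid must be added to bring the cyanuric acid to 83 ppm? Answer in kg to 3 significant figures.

After draining 58% and refilling: 152 × 0.42 + 12 × 0.58 = 70.8 ppm.
Deficit to target: 83 − 70.8 = 12.2 mg/L.
Mass: 12.2 mg/L × 389,000 L = 4746 g cyanuric acid.

4.75 kg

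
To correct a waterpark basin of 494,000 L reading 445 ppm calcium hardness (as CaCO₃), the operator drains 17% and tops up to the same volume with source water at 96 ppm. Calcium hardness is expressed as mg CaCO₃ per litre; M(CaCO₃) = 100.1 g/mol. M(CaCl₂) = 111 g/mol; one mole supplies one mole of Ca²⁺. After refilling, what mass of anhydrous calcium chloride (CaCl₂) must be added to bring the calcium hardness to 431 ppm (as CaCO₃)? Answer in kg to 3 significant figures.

After draining 17% and refilling: 445 × 0.83 + 96 × 0.17 = 385.67 ppm.
Deficit to target: 431 − 385.67 = 45.33 mg/L.
As CaCO₃: 45.33 mg/L × 494,000 L = 22,390 g; ÷ 100.1 = 223.7 mol Ca²⁺.
Mass: 223.7 × 111 = 24,830 g.

24.8 kg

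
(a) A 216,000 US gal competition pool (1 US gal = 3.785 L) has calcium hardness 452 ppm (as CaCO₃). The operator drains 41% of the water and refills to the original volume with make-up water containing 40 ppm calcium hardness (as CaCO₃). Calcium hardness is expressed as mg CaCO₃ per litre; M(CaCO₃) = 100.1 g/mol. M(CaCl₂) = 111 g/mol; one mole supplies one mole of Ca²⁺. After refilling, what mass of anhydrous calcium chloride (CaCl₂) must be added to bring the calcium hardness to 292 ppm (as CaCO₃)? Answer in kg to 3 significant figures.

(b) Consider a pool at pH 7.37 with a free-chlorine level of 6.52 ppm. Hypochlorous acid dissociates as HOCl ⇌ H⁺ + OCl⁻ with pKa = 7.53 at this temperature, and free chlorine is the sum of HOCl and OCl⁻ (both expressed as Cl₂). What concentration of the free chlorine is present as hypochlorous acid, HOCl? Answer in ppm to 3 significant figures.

(a) 8.09 kg; (b) 3.85 ppm

(a) Volume: 216,000 US gal × 3.785 L/gal = 817,560 L.
(a) After draining 41% and refilling: 452 × 0.59 + 40 × 0.41 = 283.08 ppm.
(a) Deficit to target: 292 − 283.08 = 8.92 mg/L.
(a) As CaCO₃: 8.92 mg/L × 817,560 L = 7293 g; ÷ 100.1 = 72.85 mol Ca²⁺.
(a) Mass: 72.85 × 111 = 8087 g.

(b) [OCl⁻]/[HOCl] = 10^(pH − pKa) = 10^(7.37 − 7.53) = 10^-0.16 = 0.6918.
(b) Fraction as HOCl = 1 / (1 + 0.6918) = 0.5911.
(b) HOCl = 0.5911 × 6.52 ppm = 3.854 ppm.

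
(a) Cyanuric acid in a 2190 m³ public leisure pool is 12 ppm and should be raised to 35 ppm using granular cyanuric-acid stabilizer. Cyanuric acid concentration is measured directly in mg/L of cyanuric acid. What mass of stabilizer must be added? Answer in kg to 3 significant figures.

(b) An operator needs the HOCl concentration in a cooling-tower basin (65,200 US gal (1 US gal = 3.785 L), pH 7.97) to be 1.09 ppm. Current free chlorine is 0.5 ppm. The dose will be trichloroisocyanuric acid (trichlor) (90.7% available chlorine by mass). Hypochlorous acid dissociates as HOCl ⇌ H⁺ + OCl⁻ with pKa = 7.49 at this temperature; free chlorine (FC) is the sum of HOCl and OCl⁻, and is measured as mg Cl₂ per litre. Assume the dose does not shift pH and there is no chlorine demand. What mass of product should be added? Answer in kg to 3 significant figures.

(a) Volume: 2190 m³ = 2,190,000 L.
(a) CYA to add: (35 − 12) = 23 mg/L × 2,190,000 L = 50,370 g cyanuric acid.

(b) Volume: 65,200 US gal × 3.785 L/gal = 246,782 L.
(b) [OCl⁻]/[HOCl] = 10^(pH − pKa) = 10^(7.97 − 7.49) = 3.02; fraction as HOCl = 1/(1 + 3.02) = 0.2488.
(b) Free chlorine required for 1.09 ppm HOCl: 1.09 / 0.2488 = 4.382 ppm.
(b) FC to add: 4.382 − 0.5 = 3.882 mg/L as Cl₂.
(b) Cl₂ equivalent: 3.882 mg/L × 246,782 L = 957.9 g.
(b) Product at 90.7% available Cl: 957.9 / 0.907 = 1056 g.

(a) 50.4 kg; (b) 1.06 kg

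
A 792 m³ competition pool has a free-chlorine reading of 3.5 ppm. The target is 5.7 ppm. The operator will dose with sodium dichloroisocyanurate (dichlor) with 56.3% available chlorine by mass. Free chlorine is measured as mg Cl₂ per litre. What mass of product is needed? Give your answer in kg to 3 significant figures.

3.09 kg

Volume: 792 m³ = 792,000 L.
Chlorine deficit: 5.7 − 3.5 = 2.2 ppm = 2.2 mg/L as Cl₂.
Cl₂ equivalent needed: 2.2 mg/L × 792,000 L = 1,742,000 mg = 1742 g.
Product at 56.3% available chlorine: 1742 / 0.563 = 3095 g.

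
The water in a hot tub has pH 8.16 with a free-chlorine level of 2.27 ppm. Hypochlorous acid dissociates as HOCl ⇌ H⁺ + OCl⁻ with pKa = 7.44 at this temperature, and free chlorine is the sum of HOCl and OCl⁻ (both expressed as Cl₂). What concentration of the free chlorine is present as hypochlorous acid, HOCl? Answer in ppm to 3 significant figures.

[OCl⁻]/[HOCl] = 10^(pH − pKa) = 10^(8.16 − 7.44) = 10^0.72 = 5.248.
Fraction as HOCl = 1 / (1 + 5.248) = 0.16.
HOCl = 0.16 × 2.27 ppm = 0.3633 ppm.

0.363 ppm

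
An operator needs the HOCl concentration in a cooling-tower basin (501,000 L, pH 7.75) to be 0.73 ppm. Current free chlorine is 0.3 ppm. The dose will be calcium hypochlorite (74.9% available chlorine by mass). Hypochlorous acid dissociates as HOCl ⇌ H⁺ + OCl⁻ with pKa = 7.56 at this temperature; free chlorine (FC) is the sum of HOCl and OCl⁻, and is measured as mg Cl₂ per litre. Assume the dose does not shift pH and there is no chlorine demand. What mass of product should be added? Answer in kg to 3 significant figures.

[OCl⁻]/[HOCl] = 10^(pH − pKa) = 10^(7.75 − 7.56) = 1.549; fraction as HOCl = 1/(1 + 1.549) = 0.3923.
Free chlorine required for 0.73 ppm HOCl: 0.73 / 0.3923 = 1.861 ppm.
FC to add: 1.861 − 0.3 = 1.561 mg/L as Cl₂.
Cl₂ equivalent: 1.561 mg/L × 501,000 L = 781.9 g.
Product at 74.9% available Cl: 781.9 / 0.749 = 1044 g.

1.04 kg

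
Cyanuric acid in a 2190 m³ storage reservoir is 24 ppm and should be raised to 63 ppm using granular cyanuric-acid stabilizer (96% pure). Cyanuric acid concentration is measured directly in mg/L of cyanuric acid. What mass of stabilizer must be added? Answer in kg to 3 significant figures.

89.0 kg

Volume: 2190 m³ = 2,190,000 L.
CYA to add: (63 − 24) = 39 mg/L × 2,190,000 L = 85,410 g cyanuric acid.
At 96% purity: 85,410 / 0.96 = 88,970 g product.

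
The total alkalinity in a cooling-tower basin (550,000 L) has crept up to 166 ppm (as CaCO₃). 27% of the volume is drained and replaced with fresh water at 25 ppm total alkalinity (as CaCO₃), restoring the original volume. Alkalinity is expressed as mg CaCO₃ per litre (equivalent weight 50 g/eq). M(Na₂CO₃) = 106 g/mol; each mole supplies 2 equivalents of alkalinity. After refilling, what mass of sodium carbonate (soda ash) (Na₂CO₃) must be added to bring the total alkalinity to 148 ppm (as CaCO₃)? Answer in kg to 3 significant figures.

11.7 kg

After draining 27% and refilling: 166 × 0.73 + 25 × 0.27 = 127.93 ppm.
Deficit to target: 148 − 127.93 = 20.07 mg/L.
As CaCO₃: 20.07 mg/L × 550,000 L = 11,040 g; ÷ 50 g/eq ÷ 2 = 110.4 mol Na₂CO₃.
Mass: 110.4 × 106 = 11,700 g.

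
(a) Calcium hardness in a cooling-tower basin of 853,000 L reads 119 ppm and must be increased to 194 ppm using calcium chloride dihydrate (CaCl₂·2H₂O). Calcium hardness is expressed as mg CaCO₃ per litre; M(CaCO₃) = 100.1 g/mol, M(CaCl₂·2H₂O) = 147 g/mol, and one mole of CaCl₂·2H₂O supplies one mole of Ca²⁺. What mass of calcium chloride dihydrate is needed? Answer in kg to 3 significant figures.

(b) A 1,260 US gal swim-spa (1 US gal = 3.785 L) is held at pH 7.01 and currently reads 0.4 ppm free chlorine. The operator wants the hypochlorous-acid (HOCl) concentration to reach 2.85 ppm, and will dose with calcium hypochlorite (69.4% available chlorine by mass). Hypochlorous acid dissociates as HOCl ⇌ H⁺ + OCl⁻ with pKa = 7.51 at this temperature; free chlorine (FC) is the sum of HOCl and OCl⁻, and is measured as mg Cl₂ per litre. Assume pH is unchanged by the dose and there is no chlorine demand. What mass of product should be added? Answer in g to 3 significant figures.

(a) 93.9 kg; (b) 23.0 g

(a) Hardness to add: (194 − 119) = 75 mg/L as CaCO₃ × 853,000 L = 63,980 g as CaCO₃.
(a) Moles of Ca²⁺ (1 mol Ca²⁺ ≡ 1 mol CaCO₃): 63,980 / 100.1 g/mol = 639.1 mol.
(a) Mass of CaCl₂·2H₂O: 639.1 × 147 = 93,950 g.

(b) Volume: 1,260 US gal × 3.785 L/gal = 4,769 L.
(b) [OCl⁻]/[HOCl] = 10^(pH − pKa) = 10^(7.01 − 7.51) = 0.3162; fraction as HOCl = 1/(1 + 0.3162) = 0.7597.
(b) Free chlorine required for 2.85 ppm HOCl: 2.85 / 0.7597 = 3.751 ppm.
(b) FC to add: 3.751 − 0.4 = 3.351 mg/L as Cl₂.
(b) Cl₂ equivalent: 3.351 mg/L × 4,769 L = 15.98 g.
(b) Product at 69.4% available Cl: 15.98 / 0.694 = 23.03 g.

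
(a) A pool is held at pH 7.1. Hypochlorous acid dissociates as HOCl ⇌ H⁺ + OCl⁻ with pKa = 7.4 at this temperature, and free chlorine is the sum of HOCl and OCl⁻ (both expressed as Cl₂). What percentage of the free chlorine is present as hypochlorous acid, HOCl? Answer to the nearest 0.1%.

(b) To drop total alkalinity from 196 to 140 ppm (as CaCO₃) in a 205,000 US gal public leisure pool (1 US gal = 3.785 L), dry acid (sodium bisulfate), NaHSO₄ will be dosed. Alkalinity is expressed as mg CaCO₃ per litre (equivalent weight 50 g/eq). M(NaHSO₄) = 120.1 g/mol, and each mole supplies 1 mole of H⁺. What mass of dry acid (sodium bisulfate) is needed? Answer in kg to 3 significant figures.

(a) [OCl⁻]/[HOCl] = 10^(pH − pKa) = 10^(7.1 − 7.4) = 10^-0.30 = 0.5012.
(a) Fraction as HOCl = 1 / (1 + 0.5012) = 0.6661.

(b) Volume: 205,000 US gal × 3.785 L/gal = 775,925 L.
(b) Alkalinity to neutralize: (196 − 140) = 56 mg/L as CaCO₃ × 775,925 L = 43,450 g as CaCO₃.
(b) Equivalents of H⁺ required: 43,450 ÷ 50 g/eq = 869 eq = 869 mol NaHSO₄.
(b) Mass of NaHSO₄: 869 × 120.1 = 104,400 g.

(a) 66.6%; (b) 104 kg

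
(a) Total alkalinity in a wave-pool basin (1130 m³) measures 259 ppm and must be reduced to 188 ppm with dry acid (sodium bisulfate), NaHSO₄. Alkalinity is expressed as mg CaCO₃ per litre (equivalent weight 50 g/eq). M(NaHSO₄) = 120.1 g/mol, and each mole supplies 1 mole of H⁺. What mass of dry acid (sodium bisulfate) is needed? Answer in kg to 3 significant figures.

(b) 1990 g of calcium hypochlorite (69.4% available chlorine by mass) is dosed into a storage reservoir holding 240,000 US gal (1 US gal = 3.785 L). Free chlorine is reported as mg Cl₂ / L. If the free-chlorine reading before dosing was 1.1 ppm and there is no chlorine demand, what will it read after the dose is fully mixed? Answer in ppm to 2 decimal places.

(a) 193 kg; (b) 2.62 ppm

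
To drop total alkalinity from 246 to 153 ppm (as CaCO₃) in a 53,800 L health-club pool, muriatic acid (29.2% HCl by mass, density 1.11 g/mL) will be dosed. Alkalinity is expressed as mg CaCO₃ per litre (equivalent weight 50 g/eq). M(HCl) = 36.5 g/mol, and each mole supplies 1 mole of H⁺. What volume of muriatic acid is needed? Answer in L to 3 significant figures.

Alkalinity to neutralize: (246 − 153) = 93 mg/L as CaCO₃ × 53,800 L = 5003 g as CaCO₃.
Equivalents of H⁺ required: 5003 ÷ 50 g/eq = 100.1 eq = 100.1 mol HCl.
Mass of HCl: 100.1 × 36.5 = 3652 g.
Mass of 29.2% solution: 3652 / 0.292 = 12,510 g.
Volume: 12,510 g ÷ 1.11 g/mL = 11,270 mL.

11.3 L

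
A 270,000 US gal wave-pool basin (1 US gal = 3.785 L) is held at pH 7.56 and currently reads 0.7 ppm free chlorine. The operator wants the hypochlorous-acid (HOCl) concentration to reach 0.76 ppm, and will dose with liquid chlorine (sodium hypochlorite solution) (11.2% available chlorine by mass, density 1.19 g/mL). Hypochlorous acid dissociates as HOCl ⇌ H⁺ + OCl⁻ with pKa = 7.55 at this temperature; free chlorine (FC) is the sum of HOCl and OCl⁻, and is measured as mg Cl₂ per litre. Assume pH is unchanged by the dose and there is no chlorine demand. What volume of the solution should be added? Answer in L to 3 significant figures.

6.42 L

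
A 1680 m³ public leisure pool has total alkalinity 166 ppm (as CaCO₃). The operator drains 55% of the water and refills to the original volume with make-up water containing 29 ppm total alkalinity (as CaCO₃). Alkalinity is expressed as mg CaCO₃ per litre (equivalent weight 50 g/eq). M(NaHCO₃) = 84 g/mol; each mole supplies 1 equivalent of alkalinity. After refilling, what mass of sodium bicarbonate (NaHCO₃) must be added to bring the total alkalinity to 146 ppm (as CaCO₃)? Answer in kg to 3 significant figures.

156 kg

Volume: 1680 m³ = 1,680,000 L.
After draining 55% and refilling: 166 × 0.45 + 29 × 0.55 = 90.65 ppm.
Deficit to target: 146 − 90.65 = 55.35 mg/L.
As CaCO₃: 55.35 mg/L × 1,680,000 L = 92,990 g; ÷ 50 g/eq ÷ 1 = 1860 mol NaHCO₃.
Mass: 1860 × 84 = 156,200 g.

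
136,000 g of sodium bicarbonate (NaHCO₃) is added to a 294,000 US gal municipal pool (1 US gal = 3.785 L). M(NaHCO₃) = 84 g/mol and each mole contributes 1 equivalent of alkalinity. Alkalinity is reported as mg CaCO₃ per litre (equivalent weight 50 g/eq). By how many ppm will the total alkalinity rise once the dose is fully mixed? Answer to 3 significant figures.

72.7 ppm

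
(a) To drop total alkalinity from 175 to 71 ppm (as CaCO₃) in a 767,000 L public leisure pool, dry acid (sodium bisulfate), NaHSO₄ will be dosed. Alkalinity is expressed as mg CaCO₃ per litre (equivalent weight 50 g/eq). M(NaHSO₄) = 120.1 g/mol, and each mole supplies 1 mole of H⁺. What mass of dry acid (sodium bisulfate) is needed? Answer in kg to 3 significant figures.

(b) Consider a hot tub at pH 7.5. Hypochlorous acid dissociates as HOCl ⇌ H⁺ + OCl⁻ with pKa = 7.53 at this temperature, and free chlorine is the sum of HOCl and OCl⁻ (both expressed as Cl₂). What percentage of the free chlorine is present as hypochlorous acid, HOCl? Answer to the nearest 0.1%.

(a) 192 kg; (b) 51.7%

(a) Alkalinity to neutralize: (175 − 71) = 104 mg/L as CaCO₃ × 767,000 L = 79,770 g as CaCO₃.
(a) Equivalents of H⁺ required: 79,770 ÷ 50 g/eq = 1595 eq = 1595 mol NaHSO₄.
(a) Mass of NaHSO₄: 1595 × 120.1 = 191,600 g.

(b) [OCl⁻]/[HOCl] = 10^(pH − pKa) = 10^(7.5 − 7.53) = 10^-0.03 = 0.9333.
(b) Fraction as HOCl = 1 / (1 + 0.9333) = 0.5173.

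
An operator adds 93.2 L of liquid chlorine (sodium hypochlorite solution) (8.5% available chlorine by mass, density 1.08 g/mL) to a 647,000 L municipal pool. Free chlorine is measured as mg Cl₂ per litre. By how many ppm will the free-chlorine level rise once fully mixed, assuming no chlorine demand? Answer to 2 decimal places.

Mass of solution: 93.2 L × 1000 mL/L × 1.08 g/mL = 100,700 g.
Available chlorine delivered: 100,700 g × 0.085 = 8556 g as Cl₂.
Concentration rise: 8556 g / 647,000 L = 13.22 mg/L = 13.22 ppm.

13.22 ppm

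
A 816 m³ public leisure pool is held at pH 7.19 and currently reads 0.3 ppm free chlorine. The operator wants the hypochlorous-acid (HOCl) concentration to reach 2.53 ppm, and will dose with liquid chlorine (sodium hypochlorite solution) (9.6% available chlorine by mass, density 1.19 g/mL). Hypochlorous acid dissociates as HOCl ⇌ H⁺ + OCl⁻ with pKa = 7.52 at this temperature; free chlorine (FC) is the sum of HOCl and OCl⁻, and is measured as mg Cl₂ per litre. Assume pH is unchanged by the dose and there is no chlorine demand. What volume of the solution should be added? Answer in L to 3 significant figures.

24.4 L

Volume: 816 m³ = 816,000 L.
[OCl⁻]/[HOCl] = 10^(pH − pKa) = 10^(7.19 − 7.52) = 0.4677; fraction as HOCl = 1/(1 + 0.4677) = 0.6813.
Free chlorine required for 2.53 ppm HOCl: 2.53 / 0.6813 = 3.713 ppm.
FC to add: 3.713 − 0.3 = 3.413 mg/L as Cl₂.
Cl₂ equivalent: 3.413 mg/L × 816,000 L = 2785 g.
Product at 9.6% available Cl: 2785 / 0.096 = 29,010 g.
Volume: 29,010 g ÷ 1.19 g/mL = 24,380 mL.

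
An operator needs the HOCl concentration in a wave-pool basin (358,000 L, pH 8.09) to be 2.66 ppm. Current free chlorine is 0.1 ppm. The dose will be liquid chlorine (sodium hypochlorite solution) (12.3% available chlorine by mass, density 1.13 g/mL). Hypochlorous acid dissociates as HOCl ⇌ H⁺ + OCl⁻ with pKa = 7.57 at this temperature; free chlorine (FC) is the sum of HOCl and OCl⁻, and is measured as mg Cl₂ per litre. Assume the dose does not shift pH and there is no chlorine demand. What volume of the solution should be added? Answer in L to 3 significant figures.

[OCl⁻]/[HOCl] = 10^(pH − pKa) = 10^(8.09 − 7.57) = 3.311; fraction as HOCl = 1/(1 + 3.311) = 0.2319.
Free chlorine required for 2.66 ppm HOCl: 2.66 / 0.2319 = 11.47 ppm.
FC to add: 11.47 − 0.1 = 11.37 mg/L as Cl₂.
Cl₂ equivalent: 11.37 mg/L × 358,000 L = 4070 g.
Product at 12.3% available Cl: 4070 / 0.123 = 33,090 g.
Volume: 33,090 g ÷ 1.13 g/mL = 29,280 mL.

29.3 L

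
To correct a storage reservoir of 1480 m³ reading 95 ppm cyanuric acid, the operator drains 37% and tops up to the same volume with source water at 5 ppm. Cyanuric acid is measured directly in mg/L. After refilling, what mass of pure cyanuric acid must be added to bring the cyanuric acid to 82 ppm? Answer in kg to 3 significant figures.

30.0 kg

Volume: 1480 m³ = 1,480,000 L.
After draining 37% and refilling: 95 × 0.63 + 5 × 0.37 = 61.7 ppm.
Deficit to target: 82 − 61.7 = 20.3 mg/L.
Mass: 20.3 mg/L × 1,480,000 L = 30,040 g cyanuric acid.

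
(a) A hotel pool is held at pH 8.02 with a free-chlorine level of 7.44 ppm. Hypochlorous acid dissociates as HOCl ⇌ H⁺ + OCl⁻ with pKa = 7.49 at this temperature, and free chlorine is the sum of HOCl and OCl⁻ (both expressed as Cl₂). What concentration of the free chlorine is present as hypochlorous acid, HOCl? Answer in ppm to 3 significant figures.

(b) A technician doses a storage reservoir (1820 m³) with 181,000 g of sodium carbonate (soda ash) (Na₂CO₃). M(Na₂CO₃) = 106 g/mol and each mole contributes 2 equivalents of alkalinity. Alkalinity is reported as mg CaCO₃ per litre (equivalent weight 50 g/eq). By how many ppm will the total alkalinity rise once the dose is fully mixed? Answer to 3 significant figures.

(a) 1.70 ppm; (b) 93.8 ppm

(a) [OCl⁻]/[HOCl] = 10^(pH − pKa) = 10^(8.02 − 7.49) = 10^0.53 = 3.388.
(a) Fraction as HOCl = 1 / (1 + 3.388) = 0.2279.
(a) HOCl = 0.2279 × 7.44 ppm = 1.695 ppm.

(b) Volume: 1820 m³ = 1,820,000 L.
(b) Moles of Na₂CO₃: 181,000 g ÷ 106 g/mol = 1708 mol → 3415 eq of alkalinity.
(b) As CaCO₃: 3415 eq × 50 g/eq = 170,800 g.
(b) Rise: 170,800 g / 1,820,000 L × 1000 = 93.82 mg/L.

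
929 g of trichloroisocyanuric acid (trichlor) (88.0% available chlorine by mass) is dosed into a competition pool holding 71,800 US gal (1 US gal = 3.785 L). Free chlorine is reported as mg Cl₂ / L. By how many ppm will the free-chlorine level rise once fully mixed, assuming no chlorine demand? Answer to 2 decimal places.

Volume: 71,800 US gal × 3.785 L/gal = 271,763 L.
Available chlorine delivered: 929 g × 0.88 = 817.5 g as Cl₂.
Concentration rise: 817.5 g / 271,763 L = 3.008 mg/L = 3.01 ppm.

3.01 ppm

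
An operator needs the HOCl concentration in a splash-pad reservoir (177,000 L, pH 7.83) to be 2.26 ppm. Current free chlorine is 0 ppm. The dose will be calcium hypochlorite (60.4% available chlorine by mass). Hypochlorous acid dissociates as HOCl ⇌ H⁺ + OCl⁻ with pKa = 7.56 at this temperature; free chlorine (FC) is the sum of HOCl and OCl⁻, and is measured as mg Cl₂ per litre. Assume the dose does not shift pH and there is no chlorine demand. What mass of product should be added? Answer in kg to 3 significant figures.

1.90 kg

[OCl⁻]/[HOCl] = 10^(pH − pKa) = 10^(7.83 − 7.56) = 1.862; fraction as HOCl = 1/(1 + 1.862) = 0.3494.
Free chlorine required for 2.26 ppm HOCl: 2.26 / 0.3494 = 6.468 ppm.
FC to add: 6.468 − 0 = 6.468 mg/L as Cl₂.
Cl₂ equivalent: 6.468 mg/L × 177,000 L = 1145 g.
Product at 60.4% available Cl: 1145 / 0.604 = 1896 g.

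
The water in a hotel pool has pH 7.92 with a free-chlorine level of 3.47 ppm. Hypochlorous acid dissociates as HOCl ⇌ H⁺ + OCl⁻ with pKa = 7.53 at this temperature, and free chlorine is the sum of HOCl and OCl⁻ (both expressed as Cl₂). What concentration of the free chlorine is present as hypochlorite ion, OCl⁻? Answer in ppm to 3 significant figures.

[OCl⁻]/[HOCl] = 10^(pH − pKa) = 10^(7.92 − 7.53) = 10^0.39 = 2.455.
Fraction as HOCl = 1 / (1 + 2.455) = 0.2895.
OCl⁻ = (1 − 0.2895) × 3.47 ppm = 2.466 ppm.

2.47 ppm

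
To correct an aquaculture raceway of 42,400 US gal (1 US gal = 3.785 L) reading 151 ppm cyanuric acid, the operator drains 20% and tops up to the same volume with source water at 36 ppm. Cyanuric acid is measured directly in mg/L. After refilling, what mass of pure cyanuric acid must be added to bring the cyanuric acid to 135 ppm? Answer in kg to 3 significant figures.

1.12 kg

Volume: 42,400 US gal × 3.785 L/gal = 160,484 L.
After draining 20% and refilling: 151 × 0.80 + 36 × 0.20 = 128 ppm.
Deficit to target: 135 − 128 = 7 mg/L.
Mass: 7 mg/L × 160,484 L = 1123 g cyanuric acid.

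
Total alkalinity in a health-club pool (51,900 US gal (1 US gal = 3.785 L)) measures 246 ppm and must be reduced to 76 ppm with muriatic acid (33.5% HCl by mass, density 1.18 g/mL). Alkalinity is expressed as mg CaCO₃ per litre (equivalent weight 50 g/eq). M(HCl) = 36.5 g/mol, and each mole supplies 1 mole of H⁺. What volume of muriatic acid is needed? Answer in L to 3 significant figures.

Volume: 51,900 US gal × 3.785 L/gal = 196,442 L.
Alkalinity to neutralize: (246 − 76) = 170 mg/L as CaCO₃ × 196,442 L = 33,400 g as CaCO₃.
Equivalents of H⁺ required: 33,400 ÷ 50 g/eq = 667.9 eq = 667.9 mol HCl.
Mass of HCl: 667.9 × 36.5 = 24,380 g.
Mass of 33.5% solution: 24,380 / 0.335 = 72,770 g.
Volume: 72,770 g ÷ 1.18 g/mL = 61,670 mL.

61.7 L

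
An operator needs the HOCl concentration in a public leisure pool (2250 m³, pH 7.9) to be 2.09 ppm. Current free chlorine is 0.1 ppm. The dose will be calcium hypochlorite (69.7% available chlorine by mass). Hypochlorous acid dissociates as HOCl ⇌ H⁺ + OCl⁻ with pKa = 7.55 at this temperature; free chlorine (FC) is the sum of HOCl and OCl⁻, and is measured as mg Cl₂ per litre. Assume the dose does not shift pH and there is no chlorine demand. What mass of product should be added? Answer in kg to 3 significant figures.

21.5 kg

Volume: 2250 m³ = 2,250,000 L.
[OCl⁻]/[HOCl] = 10^(pH − pKa) = 10^(7.9 − 7.55) = 2.239; fraction as HOCl = 1/(1 + 2.239) = 0.3088.
Free chlorine required for 2.09 ppm HOCl: 2.09 / 0.3088 = 6.769 ppm.
FC to add: 6.769 − 0.1 = 6.669 mg/L as Cl₂.
Cl₂ equivalent: 6.669 mg/L × 2,250,000 L = 15,010 g.
Product at 69.7% available Cl: 15,010 / 0.697 = 21,530 g.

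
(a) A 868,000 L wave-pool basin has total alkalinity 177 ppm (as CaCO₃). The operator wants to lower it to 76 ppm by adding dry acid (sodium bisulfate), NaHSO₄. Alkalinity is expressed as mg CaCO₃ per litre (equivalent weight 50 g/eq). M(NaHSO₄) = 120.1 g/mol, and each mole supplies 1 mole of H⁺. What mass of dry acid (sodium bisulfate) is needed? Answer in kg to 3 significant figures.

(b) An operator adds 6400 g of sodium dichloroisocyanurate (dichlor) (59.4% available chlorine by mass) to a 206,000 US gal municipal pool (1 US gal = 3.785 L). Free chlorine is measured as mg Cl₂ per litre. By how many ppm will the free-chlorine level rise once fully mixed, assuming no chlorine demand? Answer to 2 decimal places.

(a) 211 kg; (b) 4.88 ppm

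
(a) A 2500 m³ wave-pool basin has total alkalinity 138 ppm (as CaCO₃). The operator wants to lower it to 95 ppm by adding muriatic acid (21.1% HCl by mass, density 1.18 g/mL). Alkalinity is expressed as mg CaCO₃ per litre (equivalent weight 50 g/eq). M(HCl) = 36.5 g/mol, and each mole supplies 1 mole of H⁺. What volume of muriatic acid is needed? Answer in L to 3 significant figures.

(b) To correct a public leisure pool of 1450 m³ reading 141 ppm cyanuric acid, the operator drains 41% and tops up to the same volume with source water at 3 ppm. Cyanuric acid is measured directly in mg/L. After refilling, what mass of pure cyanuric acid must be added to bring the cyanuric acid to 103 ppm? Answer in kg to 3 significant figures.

(a) 315 L; (b) 26.9 kg

(a) Volume: 2500 m³ = 2,500,000 L.
(a) Alkalinity to neutralize: (138 − 95) = 43 mg/L as CaCO₃ × 2,500,000 L = 107,500 g as CaCO₃.
(a) Equivalents of H⁺ required: 107,500 ÷ 50 g/eq = 2150 eq = 2150 mol HCl.
(a) Mass of HCl: 2150 × 36.5 = 78,480 g.
(a) Mass of 21.1% solution: 78,480 / 0.211 = 371,900 g.
(a) Volume: 371,900 g ÷ 1.18 g/mL = 315,200 mL.

(b) Volume: 1450 m³ = 1,450,000 L.
(b) After draining 41% and refilling: 141 × 0.59 + 3 × 0.41 = 84.42 ppm.
(b) Deficit to target: 103 − 84.42 = 18.58 mg/L.
(b) Mass: 18.58 mg/L × 1,450,000 L = 26,940 g cyanuric acid.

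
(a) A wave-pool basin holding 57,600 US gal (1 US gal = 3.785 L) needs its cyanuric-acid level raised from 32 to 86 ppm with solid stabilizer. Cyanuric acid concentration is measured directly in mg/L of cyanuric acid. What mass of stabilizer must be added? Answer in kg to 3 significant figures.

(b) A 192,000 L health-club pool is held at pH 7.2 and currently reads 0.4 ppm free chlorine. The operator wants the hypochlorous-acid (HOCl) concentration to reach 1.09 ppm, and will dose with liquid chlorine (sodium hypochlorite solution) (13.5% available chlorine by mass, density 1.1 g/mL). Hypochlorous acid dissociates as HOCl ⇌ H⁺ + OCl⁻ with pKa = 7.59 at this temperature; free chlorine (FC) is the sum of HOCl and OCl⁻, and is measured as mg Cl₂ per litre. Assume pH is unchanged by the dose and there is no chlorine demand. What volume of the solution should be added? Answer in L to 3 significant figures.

(a) 11.8 kg; (b) 1.47 L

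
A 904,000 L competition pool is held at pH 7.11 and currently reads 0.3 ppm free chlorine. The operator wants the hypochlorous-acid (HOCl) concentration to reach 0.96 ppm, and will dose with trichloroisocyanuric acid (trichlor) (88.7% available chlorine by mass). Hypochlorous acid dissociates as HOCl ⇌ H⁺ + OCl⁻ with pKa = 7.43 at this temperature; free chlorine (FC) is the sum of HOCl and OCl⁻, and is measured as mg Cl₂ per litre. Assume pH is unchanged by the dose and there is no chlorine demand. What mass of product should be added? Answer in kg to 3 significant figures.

[OCl⁻]/[HOCl] = 10^(pH − pKa) = 10^(7.11 − 7.43) = 0.4786; fraction as HOCl = 1/(1 + 0.4786) = 0.6763.
Free chlorine required for 0.96 ppm HOCl: 0.96 / 0.6763 = 1.419 ppm.
FC to add: 1.419 − 0.3 = 1.119 mg/L as Cl₂.
Cl₂ equivalent: 1.119 mg/L × 904,000 L = 1012 g.
Product at 88.7% available Cl: 1012 / 0.887 = 1141 g.

1.14 kg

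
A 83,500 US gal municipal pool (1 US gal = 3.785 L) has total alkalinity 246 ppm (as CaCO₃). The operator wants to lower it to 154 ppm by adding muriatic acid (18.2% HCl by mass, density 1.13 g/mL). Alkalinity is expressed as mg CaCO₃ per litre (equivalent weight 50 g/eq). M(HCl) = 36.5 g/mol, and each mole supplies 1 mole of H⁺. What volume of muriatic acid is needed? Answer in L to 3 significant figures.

103 L

Volume: 83,500 US gal × 3.785 L/gal = 316,048 L.
Alkalinity to neutralize: (246 − 154) = 92 mg/L as CaCO₃ × 316,048 L = 29,080 g as CaCO₃.
Equivalents of H⁺ required: 29,080 ÷ 50 g/eq = 581.5 eq = 581.5 mol HCl.
Mass of HCl: 581.5 × 36.5 = 21,230 g.
Mass of 18.2% solution: 21,230 / 0.182 = 116,600 g.
Volume: 116,600 g ÷ 1.13 g/mL = 103,200 mL.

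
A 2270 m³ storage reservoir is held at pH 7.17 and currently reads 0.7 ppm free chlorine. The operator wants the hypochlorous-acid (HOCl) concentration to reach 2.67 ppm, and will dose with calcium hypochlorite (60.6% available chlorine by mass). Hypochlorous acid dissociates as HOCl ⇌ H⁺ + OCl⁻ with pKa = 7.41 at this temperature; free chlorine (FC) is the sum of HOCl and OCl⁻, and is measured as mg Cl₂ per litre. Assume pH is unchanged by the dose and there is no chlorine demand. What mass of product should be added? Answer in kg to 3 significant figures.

13.1 kg

Volume: 2270 m³ = 2,270,000 L.
[OCl⁻]/[HOCl] = 10^(pH − pKa) = 10^(7.17 − 7.41) = 0.5754; fraction as HOCl = 1/(1 + 0.5754) = 0.6347.
Free chlorine required for 2.67 ppm HOCl: 2.67 / 0.6347 = 4.206 ppm.
FC to add: 4.206 − 0.7 = 3.506 mg/L as Cl₂.
Cl₂ equivalent: 3.506 mg/L × 2,270,000 L = 7960 g.
Product at 60.6% available Cl: 7960 / 0.606 = 13,130 g.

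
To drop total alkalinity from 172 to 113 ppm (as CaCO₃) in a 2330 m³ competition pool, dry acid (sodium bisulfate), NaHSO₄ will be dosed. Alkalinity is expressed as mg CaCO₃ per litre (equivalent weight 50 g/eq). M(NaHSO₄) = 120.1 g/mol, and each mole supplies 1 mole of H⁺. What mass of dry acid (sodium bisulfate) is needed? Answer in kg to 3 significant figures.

330 kg

Volume: 2330 m³ = 2,330,000 L.
Alkalinity to neutralize: (172 − 113) = 59 mg/L as CaCO₃ × 2,330,000 L = 137,500 g as CaCO₃.
Equivalents of H⁺ required: 137,500 ÷ 50 g/eq = 2749 eq = 2749 mol NaHSO₄.
Mass of NaHSO₄: 2749 × 120.1 = 330,200 g.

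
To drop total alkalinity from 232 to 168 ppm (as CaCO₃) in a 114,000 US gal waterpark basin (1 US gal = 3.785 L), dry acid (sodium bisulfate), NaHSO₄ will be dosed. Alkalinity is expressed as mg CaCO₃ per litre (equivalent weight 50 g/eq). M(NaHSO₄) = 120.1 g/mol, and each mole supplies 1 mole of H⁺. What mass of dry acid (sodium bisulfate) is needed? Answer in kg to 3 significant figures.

Volume: 114,000 US gal × 3.785 L/gal = 431,490 L.
Alkalinity to neutralize: (232 − 168) = 64 mg/L as CaCO₃ × 431,490 L = 27,620 g as CaCO₃.
Equivalents of H⁺ required: 27,620 ÷ 50 g/eq = 552.3 eq = 552.3 mol NaHSO₄.
Mass of NaHSO₄: 552.3 × 120.1 = 66,330 g.

66.3 kg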